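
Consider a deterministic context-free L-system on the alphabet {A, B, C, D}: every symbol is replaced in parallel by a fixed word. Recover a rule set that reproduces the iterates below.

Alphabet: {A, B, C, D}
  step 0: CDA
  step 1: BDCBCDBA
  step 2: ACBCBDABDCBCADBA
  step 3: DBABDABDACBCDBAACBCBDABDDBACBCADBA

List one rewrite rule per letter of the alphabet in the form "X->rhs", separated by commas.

A->DBA, B->A, C->BD, D->CBC

  step 2 ⇒ step 3: ACBCBDABDCBCADBA ⇒ DBA·BD·A·BD·A·CBC·DBA·A·CBC·BD·A·BD·DBA·CBC·A·DBA
    A ↦ DBA
    B ↦ A
    C ↦ BD
    D ↦ CBC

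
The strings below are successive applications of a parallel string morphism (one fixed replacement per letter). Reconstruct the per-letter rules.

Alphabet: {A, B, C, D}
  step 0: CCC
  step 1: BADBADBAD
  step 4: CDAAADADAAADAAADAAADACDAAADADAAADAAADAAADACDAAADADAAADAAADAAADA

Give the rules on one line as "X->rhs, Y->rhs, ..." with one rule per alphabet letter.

  step 0 ⇒ step 1: CCC ⇒ BAD·BAD·BAD
    C ↦ BAD
    A ↦ DA  (constrained at step 1)
    B ↦ C  (constrained at step 1)
    D ↦ AA  (constrained at step 1)

A->DA, B->C, C->BAD, D->AA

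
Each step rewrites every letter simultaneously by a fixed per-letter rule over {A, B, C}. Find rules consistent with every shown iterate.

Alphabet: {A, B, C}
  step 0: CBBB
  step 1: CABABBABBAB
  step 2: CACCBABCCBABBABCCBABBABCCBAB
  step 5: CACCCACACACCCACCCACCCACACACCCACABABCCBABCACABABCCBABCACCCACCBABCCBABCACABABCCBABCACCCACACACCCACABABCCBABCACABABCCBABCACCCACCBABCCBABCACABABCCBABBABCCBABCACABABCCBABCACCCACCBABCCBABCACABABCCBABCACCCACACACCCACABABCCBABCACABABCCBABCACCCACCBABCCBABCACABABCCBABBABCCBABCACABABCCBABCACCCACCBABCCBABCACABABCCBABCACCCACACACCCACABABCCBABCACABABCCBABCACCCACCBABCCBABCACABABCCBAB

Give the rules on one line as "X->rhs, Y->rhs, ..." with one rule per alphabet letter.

  step 1 ⇒ step 2: CABABBABBAB ⇒ CA·CC·BAB·CC·BAB·BAB·CC·BAB·BAB·CC·BAB
    A ↦ CC
    B ↦ BAB
    C ↦ CA

A->CC, B->BAB, C->CA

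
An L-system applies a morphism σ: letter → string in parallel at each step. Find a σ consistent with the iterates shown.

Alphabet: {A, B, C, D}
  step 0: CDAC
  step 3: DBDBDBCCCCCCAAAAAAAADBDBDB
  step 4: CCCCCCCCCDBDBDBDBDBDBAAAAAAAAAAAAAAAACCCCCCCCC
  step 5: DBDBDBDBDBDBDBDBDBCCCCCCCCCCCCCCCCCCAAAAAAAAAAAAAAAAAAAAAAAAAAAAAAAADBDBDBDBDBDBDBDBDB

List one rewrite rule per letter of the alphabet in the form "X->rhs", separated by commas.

A->AA, B->C, C->DB, D->CC

  step 4 ⇒ step 5: CCCCCCCCCDBDBDBDBDBDBAAAAAAAAAAAAAAAACCCCCCCCC ⇒ DB·DB·DB·DB·DB·DB·DB·DB·DB·CC·C·CC·C·CC·C·CC·C·CC·C·CC·C·AA·AA·AA·AA·AA·AA·AA·AA·AA·AA·AA·AA·AA·AA·AA·AA·DB·DB·DB·DB·DB·DB·DB·DB·DB
    A ↦ AA
    B ↦ C
    C ↦ DB
    D ↦ CC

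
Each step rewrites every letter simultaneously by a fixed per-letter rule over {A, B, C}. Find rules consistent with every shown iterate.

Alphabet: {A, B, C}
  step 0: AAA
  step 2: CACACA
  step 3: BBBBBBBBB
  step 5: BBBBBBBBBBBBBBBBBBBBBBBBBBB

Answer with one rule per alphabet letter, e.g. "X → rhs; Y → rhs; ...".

A->B, B->CA, C->BB

  step 2 ⇒ step 3: CACACA ⇒ BB·B·BB·B·BB·B
    A ↦ B
    C ↦ BB
    B ↦ CA  (constrained at step 3)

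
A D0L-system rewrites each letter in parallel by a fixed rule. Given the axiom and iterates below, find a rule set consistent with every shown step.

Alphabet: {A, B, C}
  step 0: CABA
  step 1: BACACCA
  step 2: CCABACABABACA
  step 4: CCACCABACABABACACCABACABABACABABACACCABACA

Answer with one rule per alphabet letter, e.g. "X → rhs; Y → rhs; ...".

A->CA, B->C, C->BA

  step 1 ⇒ step 2: BACACCA ⇒ C·CA·BA·CA·BA·BA·CA
    A ↦ CA
    B ↦ C
    C ↦ BA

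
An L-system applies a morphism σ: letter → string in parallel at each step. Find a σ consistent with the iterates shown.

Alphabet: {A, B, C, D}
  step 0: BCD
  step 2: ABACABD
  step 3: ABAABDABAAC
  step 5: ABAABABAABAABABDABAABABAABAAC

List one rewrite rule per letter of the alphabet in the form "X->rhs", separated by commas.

  step 2 ⇒ step 3: ABACABD ⇒ AB·A·AB·D·AB·A·AC
    A ↦ AB
    B ↦ A
    C ↦ D
    D ↦ AC

A->AB, B->A, C->D, D->AC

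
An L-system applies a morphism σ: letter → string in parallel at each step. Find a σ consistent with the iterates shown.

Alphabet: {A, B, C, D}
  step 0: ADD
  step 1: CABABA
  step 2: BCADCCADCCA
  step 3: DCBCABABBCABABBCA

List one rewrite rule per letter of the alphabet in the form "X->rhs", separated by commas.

A->CA, B->DC, C->B, D->BA

  step 2 ⇒ step 3: BCADCCADCCA ⇒ DC·B·CA·BA·B·B·CA·BA·B·B·CA
    A ↦ CA
    B ↦ DC
    C ↦ B
    D ↦ BA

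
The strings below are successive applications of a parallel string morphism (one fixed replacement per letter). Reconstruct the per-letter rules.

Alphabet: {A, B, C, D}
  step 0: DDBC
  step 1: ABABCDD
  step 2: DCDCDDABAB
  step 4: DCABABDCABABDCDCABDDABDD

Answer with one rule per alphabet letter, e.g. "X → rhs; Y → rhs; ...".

  step 1 ⇒ step 2: ABABCDD ⇒ D·C·D·C·DD·AB·AB
    A ↦ D
    B ↦ C
    C ↦ DD
    D ↦ AB

A->D, B->C, C->DD, D->AB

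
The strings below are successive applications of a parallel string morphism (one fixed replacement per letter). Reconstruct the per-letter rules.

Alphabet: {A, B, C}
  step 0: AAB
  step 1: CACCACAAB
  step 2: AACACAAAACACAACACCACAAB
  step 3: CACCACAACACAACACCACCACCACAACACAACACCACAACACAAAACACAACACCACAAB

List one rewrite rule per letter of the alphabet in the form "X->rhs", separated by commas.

  step 2 ⇒ step 3: AACACAAAACACAACACCACAAB ⇒ CAC·CAC·AA·CAC·AA·CAC·CAC·CAC·CAC·AA·CAC·AA·CAC·CAC·AA·CAC·AA·AA·CAC·AA·CAC·CAC·AAB
    A ↦ CAC
    B ↦ AAB
    C ↦ AA

A->CAC, B->AAB, C->AA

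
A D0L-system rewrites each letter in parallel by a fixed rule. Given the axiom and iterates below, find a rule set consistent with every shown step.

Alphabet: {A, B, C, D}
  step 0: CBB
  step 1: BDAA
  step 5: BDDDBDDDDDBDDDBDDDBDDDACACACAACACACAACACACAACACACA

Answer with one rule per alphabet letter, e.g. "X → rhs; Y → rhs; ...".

  step 0 ⇒ step 1: CBB ⇒ BD·A·A
    B ↦ A
    C ↦ BD
    A ↦ DD  (constrained at step 1)
    D ↦ CA  (constrained at step 1)

A->DD, B->A, C->BD, D->CA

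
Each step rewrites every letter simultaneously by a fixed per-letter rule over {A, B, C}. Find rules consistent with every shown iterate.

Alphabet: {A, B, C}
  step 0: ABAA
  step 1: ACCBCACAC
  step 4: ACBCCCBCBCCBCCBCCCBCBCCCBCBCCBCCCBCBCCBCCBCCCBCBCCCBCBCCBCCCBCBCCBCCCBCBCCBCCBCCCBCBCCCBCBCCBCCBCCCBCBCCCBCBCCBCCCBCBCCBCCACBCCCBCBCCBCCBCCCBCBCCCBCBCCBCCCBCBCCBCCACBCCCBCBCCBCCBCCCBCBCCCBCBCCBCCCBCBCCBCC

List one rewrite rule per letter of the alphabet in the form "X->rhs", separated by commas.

  step 0 ⇒ step 1: ABAA ⇒ AC·CBC·AC·AC
    A ↦ AC
    B ↦ CBC
    C ↦ BCC  (constrained at step 1)

A->AC, B->CBC, C->BCC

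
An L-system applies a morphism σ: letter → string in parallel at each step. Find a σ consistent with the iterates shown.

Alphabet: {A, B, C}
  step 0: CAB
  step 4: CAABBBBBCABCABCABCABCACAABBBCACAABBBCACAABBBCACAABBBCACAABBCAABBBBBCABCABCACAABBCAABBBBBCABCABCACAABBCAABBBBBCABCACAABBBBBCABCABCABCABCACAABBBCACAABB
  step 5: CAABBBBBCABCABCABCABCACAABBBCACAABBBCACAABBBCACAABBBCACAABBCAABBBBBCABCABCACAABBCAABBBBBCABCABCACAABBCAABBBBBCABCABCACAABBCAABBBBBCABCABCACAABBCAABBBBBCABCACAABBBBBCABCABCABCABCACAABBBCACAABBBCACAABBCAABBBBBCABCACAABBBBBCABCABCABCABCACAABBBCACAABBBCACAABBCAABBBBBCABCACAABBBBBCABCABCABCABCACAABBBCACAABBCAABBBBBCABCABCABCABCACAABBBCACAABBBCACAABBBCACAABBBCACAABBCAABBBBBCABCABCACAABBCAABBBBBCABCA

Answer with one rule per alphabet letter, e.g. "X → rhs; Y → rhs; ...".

A->BB, B->BCA, C->CAA

  step 4 ⇒ step 5: CAABBBBBCABCABCABCABCACAABBBCACAABBBCACAABBBCACAABBBCACAABBCAABBBBBCABCABCACAABBCAABBBBBCABCABCACAABBCAABBBBBCABCACAABBBBBCABCABCABCABCACAABBBCACAABB ⇒ CAA·BB·BB·BCA·BCA·BCA·BCA·BCA·CAA·BB·BCA·CAA·BB·BCA·CAA·BB·BCA·CAA·BB·BCA·CAA·BB·CAA·BB·BB·BCA·BCA·BCA·CAA·BB·CAA·BB·BB·BCA·BCA·BCA·CAA·BB·CAA·BB·BB·BCA·BCA·BCA·CAA·BB·CAA·BB·BB·BCA·BCA·BCA·CAA·BB·CAA·BB·BB·BCA·BCA·CAA·BB·BB·BCA·BCA·BCA·BCA·BCA·CAA·BB·BCA·CAA·BB·BCA·CAA·BB·CAA·BB·BB·BCA·BCA·CAA·BB·BB·BCA·BCA·BCA·BCA·BCA·CAA·BB·BCA·CAA·BB·BCA·CAA·BB·CAA·BB·BB·BCA·BCA·CAA·BB·BB·BCA·BCA·BCA·BCA·BCA·CAA·BB·BCA·CAA·BB·CAA·BB·BB·BCA·BCA·BCA·BCA·BCA·CAA·BB·BCA·CAA·BB·BCA·CAA·BB·BCA·CAA·BB·BCA·CAA·BB·CAA·BB·BB·BCA·BCA·BCA·CAA·BB·CAA·BB·BB·BCA·BCA
    A ↦ BB
    B ↦ BCA
    C ↦ CAA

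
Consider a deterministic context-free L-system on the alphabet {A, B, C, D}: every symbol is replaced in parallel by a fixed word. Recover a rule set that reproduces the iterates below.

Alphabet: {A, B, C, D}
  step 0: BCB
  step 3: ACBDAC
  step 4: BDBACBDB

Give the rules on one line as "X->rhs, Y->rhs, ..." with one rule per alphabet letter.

  step 3 ⇒ step 4: ACBDAC ⇒ BD·B·A·C·BD·B
    A ↦ BD
    B ↦ A
    C ↦ B
    D ↦ C

A->BD, B->A, C->B, D->C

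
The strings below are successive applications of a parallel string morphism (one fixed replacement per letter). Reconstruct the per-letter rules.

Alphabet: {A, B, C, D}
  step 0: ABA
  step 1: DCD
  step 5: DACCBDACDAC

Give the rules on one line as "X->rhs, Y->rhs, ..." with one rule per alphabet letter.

A->D, B->C, C->AC, D->B

  step 0 ⇒ step 1: ABA ⇒ D·C·D
    A ↦ D
    B ↦ C
    C ↦ AC  (constrained at step 1)
    D ↦ B  (constrained at step 1)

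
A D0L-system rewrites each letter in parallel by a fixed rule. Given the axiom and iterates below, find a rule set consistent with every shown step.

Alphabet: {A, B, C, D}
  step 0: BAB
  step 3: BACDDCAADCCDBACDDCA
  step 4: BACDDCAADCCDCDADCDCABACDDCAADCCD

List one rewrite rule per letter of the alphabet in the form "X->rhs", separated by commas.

  step 3 ⇒ step 4: BACDDCAADCCDBACDDCA ⇒ BA·CD·DC·A·A·DC·CD·CD·A·DC·DC·A·BA·CD·DC·A·A·DC·CD
    A ↦ CD
    B ↦ BA
    C ↦ DC
    D ↦ A

A->CD, B->BA, C->DC, D->A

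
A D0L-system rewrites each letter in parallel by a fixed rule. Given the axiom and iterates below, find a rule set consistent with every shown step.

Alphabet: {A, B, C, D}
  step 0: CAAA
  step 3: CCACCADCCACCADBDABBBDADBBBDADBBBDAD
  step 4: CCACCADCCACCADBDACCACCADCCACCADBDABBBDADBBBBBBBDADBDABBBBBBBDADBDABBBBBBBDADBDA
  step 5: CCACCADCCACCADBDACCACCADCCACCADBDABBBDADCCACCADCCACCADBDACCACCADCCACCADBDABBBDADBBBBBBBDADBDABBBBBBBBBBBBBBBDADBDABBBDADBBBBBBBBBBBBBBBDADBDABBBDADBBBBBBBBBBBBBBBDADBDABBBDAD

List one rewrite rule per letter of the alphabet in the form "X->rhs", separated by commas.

A->D, B->BB, C->CCA, D->BDA

  step 4 ⇒ step 5: CCACCADCCACCADBDACCACCADCCACCADBDABBBDADBBBBBBBDADBDABBBBBBBDADBDABBBBBBBDADBDA ⇒ CCA·CCA·D·CCA·CCA·D·BDA·CCA·CCA·D·CCA·CCA·D·BDA·BB·BDA·D·CCA·CCA·D·CCA·CCA·D·BDA·CCA·CCA·D·CCA·CCA·D·BDA·BB·BDA·D·BB·BB·BB·BDA·D·BDA·BB·BB·BB·BB·BB·BB·BB·BDA·D·BDA·BB·BDA·D·BB·BB·BB·BB·BB·BB·BB·BDA·D·BDA·BB·BDA·D·BB·BB·BB·BB·BB·BB·BB·BDA·D·BDA·BB·BDA·D
    A ↦ D
    B ↦ BB
    C ↦ CCA
    D ↦ BDA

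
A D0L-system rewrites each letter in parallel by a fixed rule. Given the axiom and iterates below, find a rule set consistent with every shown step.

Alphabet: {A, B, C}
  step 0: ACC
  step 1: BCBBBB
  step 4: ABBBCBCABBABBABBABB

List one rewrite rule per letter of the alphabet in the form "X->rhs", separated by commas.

  step 0 ⇒ step 1: ACC ⇒ BC·BB·BB
    A ↦ BC
    C ↦ BB
    B ↦ A  (constrained at step 1)

A->BC, B->A, C->BB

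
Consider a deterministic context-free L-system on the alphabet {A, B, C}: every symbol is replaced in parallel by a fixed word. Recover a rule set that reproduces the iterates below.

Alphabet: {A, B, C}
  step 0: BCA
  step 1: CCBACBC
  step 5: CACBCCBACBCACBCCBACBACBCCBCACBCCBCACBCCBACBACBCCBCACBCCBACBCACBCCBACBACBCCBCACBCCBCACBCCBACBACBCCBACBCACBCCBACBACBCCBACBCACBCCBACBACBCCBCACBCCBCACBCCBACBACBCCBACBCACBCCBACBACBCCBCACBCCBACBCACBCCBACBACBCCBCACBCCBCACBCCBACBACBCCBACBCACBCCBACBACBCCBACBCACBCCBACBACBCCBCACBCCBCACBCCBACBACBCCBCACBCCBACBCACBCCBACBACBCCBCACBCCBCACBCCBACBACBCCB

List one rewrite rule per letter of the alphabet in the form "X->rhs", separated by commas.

A->C, B->CCB, C->ACB

  step 0 ⇒ step 1: BCA ⇒ CCB·ACB·C
    A ↦ C
    B ↦ CCB
    C ↦ ACB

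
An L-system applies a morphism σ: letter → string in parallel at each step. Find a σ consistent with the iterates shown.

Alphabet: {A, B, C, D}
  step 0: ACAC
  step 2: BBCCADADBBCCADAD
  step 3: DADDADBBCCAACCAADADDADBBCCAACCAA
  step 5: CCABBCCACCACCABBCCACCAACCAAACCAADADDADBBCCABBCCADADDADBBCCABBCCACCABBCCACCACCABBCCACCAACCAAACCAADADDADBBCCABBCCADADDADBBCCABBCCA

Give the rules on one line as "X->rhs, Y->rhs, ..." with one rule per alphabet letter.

A->CCA, B->DAD, C->B, D->A

  step 2 ⇒ step 3: BBCCADADBBCCADAD ⇒ DAD·DAD·B·B·CCA·A·CCA·A·DAD·DAD·B·B·CCA·A·CCA·A
    A ↦ CCA
    B ↦ DAD
    C ↦ B
    D ↦ A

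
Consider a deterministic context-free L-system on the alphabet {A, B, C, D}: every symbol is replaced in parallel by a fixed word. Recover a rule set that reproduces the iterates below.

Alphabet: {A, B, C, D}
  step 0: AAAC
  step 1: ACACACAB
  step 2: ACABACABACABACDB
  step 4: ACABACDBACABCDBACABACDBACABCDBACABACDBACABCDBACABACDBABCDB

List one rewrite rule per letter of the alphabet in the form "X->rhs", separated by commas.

A->AC, B->DB, C->AB, D->C

  step 1 ⇒ step 2: ACACACAB ⇒ AC·AB·AC·AB·AC·AB·AC·DB
    A ↦ AC
    B ↦ DB
    C ↦ AB
    D ↦ C  (constrained at step 2)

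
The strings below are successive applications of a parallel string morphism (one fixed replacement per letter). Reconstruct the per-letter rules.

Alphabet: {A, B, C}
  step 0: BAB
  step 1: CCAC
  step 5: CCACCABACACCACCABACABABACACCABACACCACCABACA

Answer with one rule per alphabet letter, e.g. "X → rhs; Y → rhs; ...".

  step 0 ⇒ step 1: BAB ⇒ C·CA·C
    A ↦ CA
    B ↦ C
    C ↦ BA  (constrained at step 1)

A->CA, B->C, C->BA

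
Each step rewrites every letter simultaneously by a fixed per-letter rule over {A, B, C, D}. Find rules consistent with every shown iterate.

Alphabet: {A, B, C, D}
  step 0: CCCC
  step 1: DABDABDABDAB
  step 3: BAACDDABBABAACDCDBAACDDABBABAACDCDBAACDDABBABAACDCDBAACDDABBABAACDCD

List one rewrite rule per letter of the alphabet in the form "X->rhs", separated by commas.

A->CD, B->BAA, C->DAB, D->BA

  step 0 ⇒ step 1: CCCC ⇒ DAB·DAB·DAB·DAB
    C ↦ DAB
    A ↦ CD  (constrained at step 1)
    B ↦ BAA  (constrained at step 1)
    D ↦ BA  (constrained at step 1)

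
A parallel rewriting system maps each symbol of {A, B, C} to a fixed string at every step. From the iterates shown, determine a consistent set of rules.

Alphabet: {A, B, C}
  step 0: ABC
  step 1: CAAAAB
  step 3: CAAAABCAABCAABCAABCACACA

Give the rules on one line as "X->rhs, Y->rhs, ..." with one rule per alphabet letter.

  step 0 ⇒ step 1: ABC ⇒ CA·AA·AB
    A ↦ CA
    B ↦ AA
    C ↦ AB

A->CA, B->AA, C->AB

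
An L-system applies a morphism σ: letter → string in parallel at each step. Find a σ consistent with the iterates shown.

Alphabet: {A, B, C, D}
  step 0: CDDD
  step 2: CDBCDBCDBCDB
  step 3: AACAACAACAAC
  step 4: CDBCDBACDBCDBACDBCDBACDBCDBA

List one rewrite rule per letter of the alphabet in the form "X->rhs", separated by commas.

  step 3 ⇒ step 4: AACAACAACAAC ⇒ CDB·CDB·A·CDB·CDB·A·CDB·CDB·A·CDB·CDB·A
    A ↦ CDB
    C ↦ A
  step 2 ⇒ step 3: CDBCDBCDBCDB ⇒ A·A·C·A·A·C·A·A·C·A·A·C
    B ↦ C
  step 2 ⇒ step 3: CDBCDBCDBCDB ⇒ A·A·C·A·A·C·A·A·C·A·A·C
    D ↦ A

A->CDB, B->C, C->A, D->A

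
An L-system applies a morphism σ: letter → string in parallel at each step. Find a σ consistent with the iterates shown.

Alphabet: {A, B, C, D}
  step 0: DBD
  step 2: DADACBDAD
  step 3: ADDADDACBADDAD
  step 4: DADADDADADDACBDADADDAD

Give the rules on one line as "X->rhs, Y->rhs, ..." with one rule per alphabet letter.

  step 3 ⇒ step 4: ADDADDACBADDAD ⇒ D·AD·AD·D·AD·AD·D·A·CB·D·AD·AD·D·AD
    A ↦ D
    B ↦ CB
    C ↦ A
    D ↦ AD

A->D, B->CB, C->A, D->AD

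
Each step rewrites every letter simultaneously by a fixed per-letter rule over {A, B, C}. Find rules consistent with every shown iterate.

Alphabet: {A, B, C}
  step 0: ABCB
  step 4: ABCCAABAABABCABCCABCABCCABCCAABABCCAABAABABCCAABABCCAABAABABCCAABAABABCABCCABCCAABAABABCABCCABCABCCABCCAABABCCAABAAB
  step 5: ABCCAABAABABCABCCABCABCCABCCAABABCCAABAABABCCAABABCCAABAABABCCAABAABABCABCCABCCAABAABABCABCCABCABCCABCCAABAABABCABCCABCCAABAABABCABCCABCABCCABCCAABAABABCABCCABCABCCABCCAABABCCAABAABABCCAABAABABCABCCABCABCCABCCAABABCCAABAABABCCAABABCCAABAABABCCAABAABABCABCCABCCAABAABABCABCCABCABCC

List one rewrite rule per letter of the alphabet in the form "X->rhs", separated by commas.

  step 4 ⇒ step 5: ABCCAABAABABCABCCABCABCCABCCAABABCCAABAABABCCAABABCCAABAABABCCAABAABABCABCCABCCAABAABABCABCCABCABCCABCCAABABCCAABAAB ⇒ ABC·C·AAB·AAB·ABC·ABC·C·ABC·ABC·C·ABC·C·AAB·ABC·C·AAB·AAB·ABC·C·AAB·ABC·C·AAB·AAB·ABC·C·AAB·AAB·ABC·ABC·C·ABC·C·AAB·AAB·ABC·ABC·C·ABC·ABC·C·ABC·C·AAB·AAB·ABC·ABC·C·ABC·C·AAB·AAB·ABC·ABC·C·ABC·ABC·C·ABC·C·AAB·AAB·ABC·ABC·C·ABC·ABC·C·ABC·C·AAB·ABC·C·AAB·AAB·ABC·C·AAB·AAB·ABC·ABC·C·ABC·ABC·C·ABC·C·AAB·ABC·C·AAB·AAB·ABC·C·AAB·ABC·C·AAB·AAB·ABC·C·AAB·AAB·ABC·ABC·C·ABC·C·AAB·AAB·ABC·ABC·C·ABC·ABC·C
    A ↦ ABC
    B ↦ C
    C ↦ AAB

A->ABC, B->C, C->AAB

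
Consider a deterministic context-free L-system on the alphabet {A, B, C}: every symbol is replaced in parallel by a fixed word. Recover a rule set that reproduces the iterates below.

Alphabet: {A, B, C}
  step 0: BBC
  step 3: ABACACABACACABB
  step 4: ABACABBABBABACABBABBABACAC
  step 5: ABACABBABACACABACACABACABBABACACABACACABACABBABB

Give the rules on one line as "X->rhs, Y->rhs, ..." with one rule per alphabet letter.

  step 4 ⇒ step 5: ABACABBABBABACABBABBABACAC ⇒ AB·AC·AB·B·AB·AC·AC·AB·AC·AC·AB·AC·AB·B·AB·AC·AC·AB·AC·AC·AB·AC·AB·B·AB·B
    A ↦ AB
    B ↦ AC
    C ↦ B

A->AB, B->AC, C->B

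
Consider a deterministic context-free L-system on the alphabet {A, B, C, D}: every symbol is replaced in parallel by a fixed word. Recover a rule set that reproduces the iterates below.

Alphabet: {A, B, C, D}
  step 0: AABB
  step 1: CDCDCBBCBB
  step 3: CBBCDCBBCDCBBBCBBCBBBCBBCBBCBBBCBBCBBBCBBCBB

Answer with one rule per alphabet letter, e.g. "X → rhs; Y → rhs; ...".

  step 0 ⇒ step 1: AABB ⇒ CD·CD·CBB·CBB
    A ↦ CD
    B ↦ CBB
    C ↦ B  (constrained at step 1)
    D ↦ A  (constrained at step 1)

A->CD, B->CBB, C->B, D->A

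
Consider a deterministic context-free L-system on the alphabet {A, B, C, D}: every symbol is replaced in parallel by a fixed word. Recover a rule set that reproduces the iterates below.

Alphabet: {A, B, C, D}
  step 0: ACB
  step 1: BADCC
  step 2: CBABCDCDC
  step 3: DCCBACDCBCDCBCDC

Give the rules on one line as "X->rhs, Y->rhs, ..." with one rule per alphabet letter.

  step 2 ⇒ step 3: CBABCDCDC ⇒ DC·C·BA·C·DC·BC·DC·BC·DC
    A ↦ BA
    B ↦ C
    C ↦ DC
    D ↦ BC

A->BA, B->C, C->DC, D->BC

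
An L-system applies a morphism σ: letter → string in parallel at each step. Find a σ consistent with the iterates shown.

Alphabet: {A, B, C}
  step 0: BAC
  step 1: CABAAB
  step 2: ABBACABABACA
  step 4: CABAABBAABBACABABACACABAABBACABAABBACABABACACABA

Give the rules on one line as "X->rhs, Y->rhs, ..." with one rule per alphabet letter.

A->BA, B->CA, C->AB

  step 1 ⇒ step 2: CABAAB ⇒ AB·BA·CA·BA·BA·CA
    A ↦ BA
    B ↦ CA
    C ↦ AB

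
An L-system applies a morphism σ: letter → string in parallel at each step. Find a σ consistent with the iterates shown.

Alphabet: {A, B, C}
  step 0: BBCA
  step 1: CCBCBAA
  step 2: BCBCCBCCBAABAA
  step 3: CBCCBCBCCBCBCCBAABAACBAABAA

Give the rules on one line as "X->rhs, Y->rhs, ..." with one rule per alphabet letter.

  step 2 ⇒ step 3: BCBCCBCCBAABAA ⇒ C·BC·C·BC·BC·C·BC·BC·C·BAA·BAA·C·BAA·BAA
    A ↦ BAA
    B ↦ C
    C ↦ BC

A->BAA, B->C, C->BC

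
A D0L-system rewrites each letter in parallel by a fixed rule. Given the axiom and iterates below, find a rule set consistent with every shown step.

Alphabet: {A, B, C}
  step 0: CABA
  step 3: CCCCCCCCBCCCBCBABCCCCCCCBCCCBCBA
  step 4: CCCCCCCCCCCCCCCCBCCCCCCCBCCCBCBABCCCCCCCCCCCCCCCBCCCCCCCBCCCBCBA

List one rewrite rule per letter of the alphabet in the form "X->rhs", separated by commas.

A->BA, B->BC, C->CC

  step 3 ⇒ step 4: CCCCCCCCBCCCBCBABCCCCCCCBCCCBCBA ⇒ CC·CC·CC·CC·CC·CC·CC·CC·BC·CC·CC·CC·BC·CC·BC·BA·BC·CC·CC·CC·CC·CC·CC·CC·BC·CC·CC·CC·BC·CC·BC·BA
    A ↦ BA
    B ↦ BC
    C ↦ CC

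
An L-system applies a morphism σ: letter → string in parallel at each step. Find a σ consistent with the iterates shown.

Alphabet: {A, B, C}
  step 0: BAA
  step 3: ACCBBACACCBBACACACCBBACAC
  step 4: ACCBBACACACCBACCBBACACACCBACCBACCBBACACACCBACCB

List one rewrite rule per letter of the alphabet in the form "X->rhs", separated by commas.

A->ACC, B->AC, C->B

  step 3 ⇒ step 4: ACCBBACACCBBACACACCBBACAC ⇒ ACC·B·B·AC·AC·ACC·B·ACC·B·B·AC·AC·ACC·B·ACC·B·ACC·B·B·AC·AC·ACC·B·ACC·B
    A ↦ ACC
    B ↦ AC
    C ↦ B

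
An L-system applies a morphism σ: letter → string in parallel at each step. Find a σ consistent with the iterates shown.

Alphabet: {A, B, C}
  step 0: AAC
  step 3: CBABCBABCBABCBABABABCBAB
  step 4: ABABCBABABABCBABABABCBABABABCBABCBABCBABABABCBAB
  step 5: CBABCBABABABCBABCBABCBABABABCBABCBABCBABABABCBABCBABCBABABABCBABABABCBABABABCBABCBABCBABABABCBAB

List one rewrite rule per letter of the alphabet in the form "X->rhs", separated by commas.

  step 4 ⇒ step 5: ABABCBABABABCBABABABCBABABABCBABCBABCBABABABCBAB ⇒ CB·AB·CB·AB·AB·AB·CB·AB·CB·AB·CB·AB·AB·AB·CB·AB·CB·AB·CB·AB·AB·AB·CB·AB·CB·AB·CB·AB·AB·AB·CB·AB·AB·AB·CB·AB·AB·AB·CB·AB·CB·AB·CB·AB·AB·AB·CB·AB
    A ↦ CB
    B ↦ AB
    C ↦ AB

A->CB, B->AB, C->AB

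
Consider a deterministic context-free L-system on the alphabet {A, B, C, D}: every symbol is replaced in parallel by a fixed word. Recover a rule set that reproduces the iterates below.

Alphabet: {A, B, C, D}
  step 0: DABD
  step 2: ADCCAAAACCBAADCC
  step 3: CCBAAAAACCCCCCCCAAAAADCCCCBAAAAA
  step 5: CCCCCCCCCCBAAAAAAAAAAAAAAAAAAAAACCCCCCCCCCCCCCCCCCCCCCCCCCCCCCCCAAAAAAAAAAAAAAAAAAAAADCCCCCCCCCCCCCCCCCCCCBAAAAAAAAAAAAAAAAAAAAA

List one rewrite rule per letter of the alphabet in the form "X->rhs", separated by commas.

  step 2 ⇒ step 3: ADCCAAAACCBAADCC ⇒ CC·BA·AA·AA·CC·CC·CC·CC·AA·AA·AD·CC·CC·BA·AA·AA
    A ↦ CC
    B ↦ AD
    C ↦ AA
    D ↦ BA

A->CC, B->AD, C->AA, D->BA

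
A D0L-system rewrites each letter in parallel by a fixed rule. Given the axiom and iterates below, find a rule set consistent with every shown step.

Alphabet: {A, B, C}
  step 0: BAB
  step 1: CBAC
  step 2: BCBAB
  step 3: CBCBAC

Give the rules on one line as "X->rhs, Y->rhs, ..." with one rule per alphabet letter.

A->BA, B->C, C->B

  step 2 ⇒ step 3: BCBAB ⇒ C·B·C·BA·C
    A ↦ BA
    B ↦ C
    C ↦ B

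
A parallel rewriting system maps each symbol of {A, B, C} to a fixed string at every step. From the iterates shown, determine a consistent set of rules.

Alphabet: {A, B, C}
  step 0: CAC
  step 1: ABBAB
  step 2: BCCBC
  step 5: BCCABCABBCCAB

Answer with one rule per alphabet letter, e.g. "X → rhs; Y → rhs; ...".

  step 1 ⇒ step 2: ABBAB ⇒ B·C·C·B·C
    A ↦ B
    B ↦ C
  step 0 ⇒ step 1: CAC ⇒ AB·B·AB
    C ↦ AB

A->B, B->C, C->AB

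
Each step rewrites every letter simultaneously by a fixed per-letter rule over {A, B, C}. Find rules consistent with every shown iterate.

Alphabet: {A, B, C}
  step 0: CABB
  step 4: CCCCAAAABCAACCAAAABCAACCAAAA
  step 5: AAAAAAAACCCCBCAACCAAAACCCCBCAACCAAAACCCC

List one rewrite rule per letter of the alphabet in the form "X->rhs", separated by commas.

  step 4 ⇒ step 5: CCCCAAAABCAACCAAAABCAACCAAAA ⇒ AA·AA·AA·AA·C·C·C·C·BC·AA·C·C·AA·AA·C·C·C·C·BC·AA·C·C·AA·AA·C·C·C·C
    A ↦ C
    B ↦ BC
    C ↦ AA

A->C, B->BC, C->AA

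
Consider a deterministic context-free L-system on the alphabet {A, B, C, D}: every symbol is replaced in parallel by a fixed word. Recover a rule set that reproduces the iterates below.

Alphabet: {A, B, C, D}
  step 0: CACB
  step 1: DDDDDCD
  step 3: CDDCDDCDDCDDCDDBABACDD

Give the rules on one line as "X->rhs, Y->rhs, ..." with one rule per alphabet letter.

  step 0 ⇒ step 1: CACB ⇒ DD·D·DD·CD
    A ↦ D
    B ↦ CD
    C ↦ DD
    D ↦ BA  (constrained at step 1)

A->D, B->CD, C->DD, D->BA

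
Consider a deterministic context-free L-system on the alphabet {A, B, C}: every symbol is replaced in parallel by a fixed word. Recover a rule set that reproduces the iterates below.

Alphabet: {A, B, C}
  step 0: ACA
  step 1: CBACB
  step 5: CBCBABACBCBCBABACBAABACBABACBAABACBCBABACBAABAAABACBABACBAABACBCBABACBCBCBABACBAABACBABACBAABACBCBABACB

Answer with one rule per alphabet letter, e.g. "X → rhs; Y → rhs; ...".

A->CB, B->ABA, C->A

  step 0 ⇒ step 1: ACA ⇒ CB·A·CB
    A ↦ CB
    C ↦ A
    B ↦ ABA  (constrained at step 1)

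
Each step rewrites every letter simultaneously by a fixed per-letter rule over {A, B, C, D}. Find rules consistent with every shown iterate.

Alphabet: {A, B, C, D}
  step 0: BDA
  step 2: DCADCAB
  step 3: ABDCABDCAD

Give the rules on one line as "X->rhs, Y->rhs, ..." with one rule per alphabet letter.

  step 2 ⇒ step 3: DCADCAB ⇒ A·B·DC·A·B·DC·AD
    A ↦ DC
    B ↦ AD
    C ↦ B
    D ↦ A

A->DC, B->AD, C->B, D->A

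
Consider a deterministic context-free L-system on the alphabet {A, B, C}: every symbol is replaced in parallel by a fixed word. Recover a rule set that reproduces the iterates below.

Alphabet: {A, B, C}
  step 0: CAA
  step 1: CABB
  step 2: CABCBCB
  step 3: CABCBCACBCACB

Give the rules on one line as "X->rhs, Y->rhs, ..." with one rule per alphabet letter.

  step 2 ⇒ step 3: CABCBCB ⇒ CA·B·CB·CA·CB·CA·CB
    A ↦ B
    B ↦ CB
    C ↦ CA

A->B, B->CB, C->CA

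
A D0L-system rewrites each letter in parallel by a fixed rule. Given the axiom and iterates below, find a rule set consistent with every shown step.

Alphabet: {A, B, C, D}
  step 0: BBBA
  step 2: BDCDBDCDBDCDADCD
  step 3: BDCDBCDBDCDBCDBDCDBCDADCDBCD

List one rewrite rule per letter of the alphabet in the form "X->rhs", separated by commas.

A->AD, B->BD, C->B, D->CD

  step 2 ⇒ step 3: BDCDBDCDBDCDADCD ⇒ BD·CD·B·CD·BD·CD·B·CD·BD·CD·B·CD·AD·CD·B·CD
    A ↦ AD
    B ↦ BD
    C ↦ B
    D ↦ CD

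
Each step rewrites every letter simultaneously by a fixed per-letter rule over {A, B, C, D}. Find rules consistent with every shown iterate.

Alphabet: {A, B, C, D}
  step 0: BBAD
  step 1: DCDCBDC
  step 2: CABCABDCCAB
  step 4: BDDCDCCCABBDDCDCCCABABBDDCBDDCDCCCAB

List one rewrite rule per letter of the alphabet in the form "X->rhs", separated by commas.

  step 1 ⇒ step 2: DCDCBDC ⇒ C·AB·C·AB·DC·C·AB
    B ↦ DC
    C ↦ AB
    D ↦ C
  step 0 ⇒ step 1: BBAD ⇒ DC·DC·BD·C
    A ↦ BD

A->BD, B->DC, C->AB, D->C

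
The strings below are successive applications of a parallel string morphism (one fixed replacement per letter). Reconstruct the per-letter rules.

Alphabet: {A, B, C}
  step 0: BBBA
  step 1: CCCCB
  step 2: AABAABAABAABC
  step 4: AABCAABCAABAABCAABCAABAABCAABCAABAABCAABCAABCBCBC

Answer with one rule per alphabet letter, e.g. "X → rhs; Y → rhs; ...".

A->CB, B->C, C->AAB

  step 1 ⇒ step 2: CCCCB ⇒ AAB·AAB·AAB·AAB·C
    B ↦ C
    C ↦ AAB
  step 0 ⇒ step 1: BBBA ⇒ C·C·C·CB
    A ↦ CB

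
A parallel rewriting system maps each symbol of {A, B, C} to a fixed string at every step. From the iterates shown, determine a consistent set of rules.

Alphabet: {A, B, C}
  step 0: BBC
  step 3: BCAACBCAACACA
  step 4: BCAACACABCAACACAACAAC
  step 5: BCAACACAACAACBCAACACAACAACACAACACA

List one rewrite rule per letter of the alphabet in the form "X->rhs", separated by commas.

  step 4 ⇒ step 5: BCAACACABCAACACAACAAC ⇒ BC·A·AC·AC·A·AC·A·AC·BC·A·AC·AC·A·AC·A·AC·AC·A·AC·AC·A
    A ↦ AC
    B ↦ BC
    C ↦ A

A->AC, B->BC, C->A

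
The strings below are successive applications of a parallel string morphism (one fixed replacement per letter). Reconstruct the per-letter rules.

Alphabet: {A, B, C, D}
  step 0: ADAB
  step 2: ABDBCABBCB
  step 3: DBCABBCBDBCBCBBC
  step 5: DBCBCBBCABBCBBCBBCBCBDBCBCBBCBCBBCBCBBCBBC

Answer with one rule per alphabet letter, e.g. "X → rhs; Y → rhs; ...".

A->D, B->BC, C->B, D->AB

  step 2 ⇒ step 3: ABDBCABBCB ⇒ D·BC·AB·BC·B·D·BC·BC·B·BC
    A ↦ D
    B ↦ BC
    C ↦ B
    D ↦ AB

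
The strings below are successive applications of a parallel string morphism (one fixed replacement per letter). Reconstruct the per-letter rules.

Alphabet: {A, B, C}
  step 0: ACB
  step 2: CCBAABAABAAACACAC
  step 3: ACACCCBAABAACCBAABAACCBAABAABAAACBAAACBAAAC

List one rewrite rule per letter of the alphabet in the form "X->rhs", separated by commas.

A->BAA, B->CC, C->AC

  step 2 ⇒ step 3: CCBAABAABAAACACAC ⇒ AC·AC·CC·BAA·BAA·CC·BAA·BAA·CC·BAA·BAA·BAA·AC·BAA·AC·BAA·AC
    A ↦ BAA
    B ↦ CC
    C ↦ AC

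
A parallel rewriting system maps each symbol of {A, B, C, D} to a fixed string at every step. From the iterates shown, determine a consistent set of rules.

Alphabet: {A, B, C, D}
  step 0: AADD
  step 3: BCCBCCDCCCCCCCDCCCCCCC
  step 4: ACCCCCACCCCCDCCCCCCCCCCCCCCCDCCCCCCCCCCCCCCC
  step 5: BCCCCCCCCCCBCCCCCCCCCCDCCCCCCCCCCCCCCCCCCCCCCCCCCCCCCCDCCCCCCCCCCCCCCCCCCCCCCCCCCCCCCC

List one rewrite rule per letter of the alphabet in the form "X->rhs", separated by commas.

  step 4 ⇒ step 5: ACCCCCACCCCCDCCCCCCCCCCCCCCCDCCCCCCCCCCCCCCC ⇒ B·CC·CC·CC·CC·CC·B·CC·CC·CC·CC·CC·DC·CC·CC·CC·CC·CC·CC·CC·CC·CC·CC·CC·CC·CC·CC·CC·DC·CC·CC·CC·CC·CC·CC·CC·CC·CC·CC·CC·CC·CC·CC·CC
    A ↦ B
    C ↦ CC
    D ↦ DC
  step 3 ⇒ step 4: BCCBCCDCCCCCCCDCCCCCCC ⇒ AC·CC·CC·AC·CC·CC·DC·CC·CC·CC·CC·CC·CC·CC·DC·CC·CC·CC·CC·CC·CC·CC
    B ↦ AC

A->B, B->AC, C->CC, D->DC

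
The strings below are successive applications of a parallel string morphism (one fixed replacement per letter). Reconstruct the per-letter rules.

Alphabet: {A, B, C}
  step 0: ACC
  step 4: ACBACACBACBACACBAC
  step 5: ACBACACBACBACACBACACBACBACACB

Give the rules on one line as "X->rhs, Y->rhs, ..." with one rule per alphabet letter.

A->AC, B->AC, C->B

  step 4 ⇒ step 5: ACBACACBACBACACBAC ⇒ AC·B·AC·AC·B·AC·B·AC·AC·B·AC·AC·B·AC·B·AC·AC·B
    A ↦ AC
    B ↦ AC
    C ↦ B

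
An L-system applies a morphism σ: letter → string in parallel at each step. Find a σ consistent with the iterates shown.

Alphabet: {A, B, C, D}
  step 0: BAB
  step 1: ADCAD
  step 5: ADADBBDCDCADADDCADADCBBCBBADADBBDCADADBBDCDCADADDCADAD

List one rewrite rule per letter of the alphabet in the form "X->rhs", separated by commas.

  step 0 ⇒ step 1: BAB ⇒ AD·C·AD
    A ↦ C
    B ↦ AD
    C ↦ DC  (constrained at step 1)
    D ↦ BB  (constrained at step 1)

A->C, B->AD, C->DC, D->BB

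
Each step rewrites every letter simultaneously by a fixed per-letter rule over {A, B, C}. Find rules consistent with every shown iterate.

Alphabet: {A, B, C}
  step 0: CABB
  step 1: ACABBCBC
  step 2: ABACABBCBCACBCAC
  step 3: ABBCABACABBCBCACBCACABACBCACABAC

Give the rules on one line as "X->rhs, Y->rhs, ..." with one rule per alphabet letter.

A->AB, B->BC, C->AC

  step 2 ⇒ step 3: ABACABBCBCACBCAC ⇒ AB·BC·AB·AC·AB·BC·BC·AC·BC·AC·AB·AC·BC·AC·AB·AC
    A ↦ AB
    B ↦ BC
    C ↦ AC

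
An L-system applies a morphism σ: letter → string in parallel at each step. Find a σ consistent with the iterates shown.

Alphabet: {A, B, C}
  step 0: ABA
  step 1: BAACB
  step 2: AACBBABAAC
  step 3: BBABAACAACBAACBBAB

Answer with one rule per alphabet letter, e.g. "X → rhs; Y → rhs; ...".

A->B, B->AAC, C->AB

  step 2 ⇒ step 3: AACBBABAAC ⇒ B·B·AB·AAC·AAC·B·AAC·B·B·AB
    A ↦ B
    B ↦ AAC
    C ↦ AB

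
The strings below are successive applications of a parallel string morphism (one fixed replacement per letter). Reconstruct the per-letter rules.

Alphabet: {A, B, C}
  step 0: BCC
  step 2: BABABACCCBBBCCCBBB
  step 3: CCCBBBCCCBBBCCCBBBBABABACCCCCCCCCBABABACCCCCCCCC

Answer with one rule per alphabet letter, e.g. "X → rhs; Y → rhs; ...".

A->BBB, B->CCC, C->BA

  step 2 ⇒ step 3: BABABACCCBBBCCCBBB ⇒ CCC·BBB·CCC·BBB·CCC·BBB·BA·BA·BA·CCC·CCC·CCC·BA·BA·BA·CCC·CCC·CCC
    A ↦ BBB
    B ↦ CCC
    C ↦ BA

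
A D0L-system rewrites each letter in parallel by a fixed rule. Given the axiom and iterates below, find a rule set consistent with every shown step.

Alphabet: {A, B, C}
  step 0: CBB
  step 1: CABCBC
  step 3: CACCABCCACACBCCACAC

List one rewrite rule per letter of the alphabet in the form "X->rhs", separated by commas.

  step 0 ⇒ step 1: CBB ⇒ CA·BC·BC
    B ↦ BC
    C ↦ CA
    A ↦ C  (constrained at step 1)

A->C, B->BC, C->CA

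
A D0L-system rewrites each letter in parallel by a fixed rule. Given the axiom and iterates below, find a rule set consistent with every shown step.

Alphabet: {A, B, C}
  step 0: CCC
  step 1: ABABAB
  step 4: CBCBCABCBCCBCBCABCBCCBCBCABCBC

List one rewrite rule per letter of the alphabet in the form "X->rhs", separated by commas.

  step 0 ⇒ step 1: CCC ⇒ AB·AB·AB
    C ↦ AB
    A ↦ C  (constrained at step 1)
    B ↦ BC  (constrained at step 1)

A->C, B->BC, C->AB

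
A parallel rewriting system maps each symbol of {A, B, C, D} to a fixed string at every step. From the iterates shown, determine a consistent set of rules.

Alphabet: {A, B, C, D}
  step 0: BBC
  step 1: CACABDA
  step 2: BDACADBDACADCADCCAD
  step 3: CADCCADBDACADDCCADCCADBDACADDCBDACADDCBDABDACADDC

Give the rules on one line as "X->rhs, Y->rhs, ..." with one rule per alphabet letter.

A->CAD, B->CA, C->BDA, D->DC

  step 2 ⇒ step 3: BDACADBDACADCADCCAD ⇒ CA·DC·CAD·BDA·CAD·DC·CA·DC·CAD·BDA·CAD·DC·BDA·CAD·DC·BDA·BDA·CAD·DC
    A ↦ CAD
    B ↦ CA
    C ↦ BDA
    D ↦ DC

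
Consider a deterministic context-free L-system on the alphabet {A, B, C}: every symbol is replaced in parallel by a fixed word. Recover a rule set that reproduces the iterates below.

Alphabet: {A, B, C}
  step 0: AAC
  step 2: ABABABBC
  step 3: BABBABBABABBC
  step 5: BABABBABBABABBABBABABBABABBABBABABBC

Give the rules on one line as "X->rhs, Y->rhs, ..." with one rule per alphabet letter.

  step 2 ⇒ step 3: ABABABBC ⇒ B·AB·B·AB·B·AB·AB·BC
    A ↦ B
    B ↦ AB
    C ↦ BC

A->B, B->AB, C->BC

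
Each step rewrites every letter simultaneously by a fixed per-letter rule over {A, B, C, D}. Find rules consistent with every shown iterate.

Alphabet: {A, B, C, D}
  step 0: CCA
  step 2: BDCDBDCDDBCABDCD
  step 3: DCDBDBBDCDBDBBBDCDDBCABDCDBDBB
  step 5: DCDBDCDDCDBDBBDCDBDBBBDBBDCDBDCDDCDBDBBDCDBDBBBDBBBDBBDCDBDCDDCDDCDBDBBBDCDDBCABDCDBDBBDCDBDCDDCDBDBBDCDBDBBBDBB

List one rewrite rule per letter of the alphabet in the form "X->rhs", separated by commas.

  step 2 ⇒ step 3: BDCDBDCDDBCABDCD ⇒ DCD·B·DB·B·DCD·B·DB·B·B·DCD·DB·CAB·DCD·B·DB·B
    A ↦ CAB
    B ↦ DCD
    C ↦ DB
    D ↦ B

A->CAB, B->DCD, C->DB, D->B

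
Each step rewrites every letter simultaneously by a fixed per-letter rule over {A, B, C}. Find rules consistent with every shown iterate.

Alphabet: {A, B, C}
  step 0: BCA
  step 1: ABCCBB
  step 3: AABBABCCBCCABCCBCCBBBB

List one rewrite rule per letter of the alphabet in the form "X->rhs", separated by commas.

  step 0 ⇒ step 1: BCA ⇒ A·BCC·BB
    A ↦ BB
    B ↦ A
    C ↦ BCC

A->BB, B->A, C->BCC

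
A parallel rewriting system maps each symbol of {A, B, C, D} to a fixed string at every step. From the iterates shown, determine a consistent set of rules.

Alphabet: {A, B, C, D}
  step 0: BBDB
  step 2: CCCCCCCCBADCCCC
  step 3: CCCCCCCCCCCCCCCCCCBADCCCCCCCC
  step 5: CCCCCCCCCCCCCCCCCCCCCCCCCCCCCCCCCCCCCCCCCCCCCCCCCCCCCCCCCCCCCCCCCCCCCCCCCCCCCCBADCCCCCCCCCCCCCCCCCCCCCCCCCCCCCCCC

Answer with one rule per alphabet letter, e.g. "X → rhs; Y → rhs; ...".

A->B, B->CC, C->CC, D->AD

  step 2 ⇒ step 3: CCCCCCCCBADCCCC ⇒ CC·CC·CC·CC·CC·CC·CC·CC·CC·B·AD·CC·CC·CC·CC
    A ↦ B
    B ↦ CC
    C ↦ CC
    D ↦ AD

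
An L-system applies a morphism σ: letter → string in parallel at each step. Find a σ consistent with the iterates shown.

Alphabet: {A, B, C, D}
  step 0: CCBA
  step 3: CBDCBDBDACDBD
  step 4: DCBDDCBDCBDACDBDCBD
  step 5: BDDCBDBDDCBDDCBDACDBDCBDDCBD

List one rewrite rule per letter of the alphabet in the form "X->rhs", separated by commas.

  step 4 ⇒ step 5: DCBDDCBDCBDACDBDCBD ⇒ BD·D·C·BD·BD·D·C·BD·D·C·BD·AC·D·BD·C·BD·D·C·BD
    A ↦ AC
    B ↦ C
    C ↦ D
    D ↦ BD

A->AC, B->C, C->D, D->BD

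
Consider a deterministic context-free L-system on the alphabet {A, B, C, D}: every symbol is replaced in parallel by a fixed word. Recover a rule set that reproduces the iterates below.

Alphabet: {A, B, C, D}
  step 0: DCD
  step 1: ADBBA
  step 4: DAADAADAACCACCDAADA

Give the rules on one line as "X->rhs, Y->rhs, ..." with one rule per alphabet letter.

A->DA, B->C, C->DBB, D->A

  step 0 ⇒ step 1: DCD ⇒ A·DBB·A
    C ↦ DBB
    D ↦ A
    A ↦ DA  (constrained at step 1)
    B ↦ C  (constrained at step 1)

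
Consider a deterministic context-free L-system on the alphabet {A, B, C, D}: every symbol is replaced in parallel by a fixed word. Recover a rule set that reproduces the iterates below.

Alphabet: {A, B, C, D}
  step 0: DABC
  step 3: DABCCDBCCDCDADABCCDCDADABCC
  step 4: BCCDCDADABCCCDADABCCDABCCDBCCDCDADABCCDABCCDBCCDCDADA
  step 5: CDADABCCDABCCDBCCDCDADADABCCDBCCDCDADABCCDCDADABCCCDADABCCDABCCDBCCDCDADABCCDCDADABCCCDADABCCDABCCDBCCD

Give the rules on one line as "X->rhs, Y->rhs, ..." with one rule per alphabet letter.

A->D, B->C, C->DA, D->BCC

  step 4 ⇒ step 5: BCCDCDADABCCCDADABCCDABCCDBCCDCDADABCCDABCCDBCCDCDADA ⇒ C·DA·DA·BCC·DA·BCC·D·BCC·D·C·DA·DA·DA·BCC·D·BCC·D·C·DA·DA·BCC·D·C·DA·DA·BCC·C·DA·DA·BCC·DA·BCC·D·BCC·D·C·DA·DA·BCC·D·C·DA·DA·BCC·C·DA·DA·BCC·DA·BCC·D·BCC·D
    A ↦ D
    B ↦ C
    C ↦ DA
    D ↦ BCC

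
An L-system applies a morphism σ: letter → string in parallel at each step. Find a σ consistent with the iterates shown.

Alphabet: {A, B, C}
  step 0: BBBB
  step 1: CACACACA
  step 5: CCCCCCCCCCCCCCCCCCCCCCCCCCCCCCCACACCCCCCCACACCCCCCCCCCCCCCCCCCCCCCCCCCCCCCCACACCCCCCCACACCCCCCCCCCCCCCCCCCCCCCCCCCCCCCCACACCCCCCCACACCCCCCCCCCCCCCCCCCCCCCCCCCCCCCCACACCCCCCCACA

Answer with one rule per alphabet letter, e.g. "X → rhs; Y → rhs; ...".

  step 0 ⇒ step 1: BBBB ⇒ CA·CA·CA·CA
    B ↦ CA
    A ↦ CBB  (constrained at step 1)
    C ↦ CC  (constrained at step 1)

A->CBB, B->CA, C->CC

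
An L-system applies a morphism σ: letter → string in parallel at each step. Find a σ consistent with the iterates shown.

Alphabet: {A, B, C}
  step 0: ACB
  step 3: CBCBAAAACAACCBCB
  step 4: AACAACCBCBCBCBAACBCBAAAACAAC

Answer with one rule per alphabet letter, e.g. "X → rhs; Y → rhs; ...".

  step 3 ⇒ step 4: CBCBAAAACAACCBCB ⇒ AA·C·AA·C·CB·CB·CB·CB·AA·CB·CB·AA·AA·C·AA·C
    A ↦ CB
    B ↦ C
    C ↦ AA

A->CB, B->C, C->AA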